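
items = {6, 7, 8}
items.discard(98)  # {6, 7, 8}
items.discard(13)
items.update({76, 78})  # {6, 7, 8, 76, 78}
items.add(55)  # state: {6, 7, 8, 55, 76, 78}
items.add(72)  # {6, 7, 8, 55, 72, 76, 78}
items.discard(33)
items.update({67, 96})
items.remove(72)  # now {6, 7, 8, 55, 67, 76, 78, 96}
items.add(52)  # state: {6, 7, 8, 52, 55, 67, 76, 78, 96}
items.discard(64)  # {6, 7, 8, 52, 55, 67, 76, 78, 96}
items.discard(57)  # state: {6, 7, 8, 52, 55, 67, 76, 78, 96}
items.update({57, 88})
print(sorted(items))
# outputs [6, 7, 8, 52, 55, 57, 67, 76, 78, 88, 96]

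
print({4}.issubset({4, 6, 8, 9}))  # True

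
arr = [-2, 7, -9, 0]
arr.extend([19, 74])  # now [-2, 7, -9, 0, 19, 74]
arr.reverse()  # [74, 19, 0, -9, 7, -2]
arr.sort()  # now [-9, -2, 0, 7, 19, 74]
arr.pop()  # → 74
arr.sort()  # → [-9, -2, 0, 7, 19]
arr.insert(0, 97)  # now [97, -9, -2, 0, 7, 19]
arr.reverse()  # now [19, 7, 0, -2, -9, 97]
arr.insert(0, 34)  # [34, 19, 7, 0, -2, -9, 97]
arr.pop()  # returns 97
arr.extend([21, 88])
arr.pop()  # 88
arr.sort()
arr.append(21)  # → [-9, -2, 0, 7, 19, 21, 34, 21]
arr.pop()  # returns 21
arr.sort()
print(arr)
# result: [-9, -2, 0, 7, 19, 21, 34]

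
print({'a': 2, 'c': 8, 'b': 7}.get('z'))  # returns None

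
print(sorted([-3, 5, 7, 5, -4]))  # [-4, -3, 5, 5, 7]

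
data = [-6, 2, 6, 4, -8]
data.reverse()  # [-8, 4, 6, 2, -6]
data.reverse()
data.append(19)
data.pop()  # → 19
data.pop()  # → -8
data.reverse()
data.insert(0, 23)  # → [23, 4, 6, 2, -6]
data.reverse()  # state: [-6, 2, 6, 4, 23]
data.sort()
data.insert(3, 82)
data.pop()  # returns 23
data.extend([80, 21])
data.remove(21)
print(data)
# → [-6, 2, 4, 82, 6, 80]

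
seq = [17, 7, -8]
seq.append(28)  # [17, 7, -8, 28]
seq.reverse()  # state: [28, -8, 7, 17]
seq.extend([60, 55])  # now [28, -8, 7, 17, 60, 55]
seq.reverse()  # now [55, 60, 17, 7, -8, 28]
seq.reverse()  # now [28, -8, 7, 17, 60, 55]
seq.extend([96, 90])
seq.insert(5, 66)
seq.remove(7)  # [28, -8, 17, 60, 66, 55, 96, 90]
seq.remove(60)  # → [28, -8, 17, 66, 55, 96, 90]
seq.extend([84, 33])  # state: [28, -8, 17, 66, 55, 96, 90, 84, 33]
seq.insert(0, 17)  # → [17, 28, -8, 17, 66, 55, 96, 90, 84, 33]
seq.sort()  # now [-8, 17, 17, 28, 33, 55, 66, 84, 90, 96]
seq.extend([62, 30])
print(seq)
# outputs [-8, 17, 17, 28, 33, 55, 66, 84, 90, 96, 62, 30]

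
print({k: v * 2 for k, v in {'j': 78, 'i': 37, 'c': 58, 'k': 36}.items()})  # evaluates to {'j': 156, 'i': 74, 'c': 116, 'k': 72}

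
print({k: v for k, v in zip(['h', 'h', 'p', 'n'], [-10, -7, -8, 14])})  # {'h': -7, 'p': -8, 'n': 14}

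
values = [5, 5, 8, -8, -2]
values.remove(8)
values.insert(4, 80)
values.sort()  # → [-8, -2, 5, 5, 80]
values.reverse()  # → [80, 5, 5, -2, -8]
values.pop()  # -8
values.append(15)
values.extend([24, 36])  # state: [80, 5, 5, -2, 15, 24, 36]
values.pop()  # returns 36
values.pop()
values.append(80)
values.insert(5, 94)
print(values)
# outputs [80, 5, 5, -2, 15, 94, 80]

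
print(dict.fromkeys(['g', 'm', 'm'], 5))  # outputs {'g': 5, 'm': 5}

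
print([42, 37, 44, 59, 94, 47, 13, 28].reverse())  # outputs None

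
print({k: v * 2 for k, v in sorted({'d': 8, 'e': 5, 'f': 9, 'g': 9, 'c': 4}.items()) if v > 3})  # {'c': 8, 'd': 16, 'e': 10, 'f': 18, 'g': 18}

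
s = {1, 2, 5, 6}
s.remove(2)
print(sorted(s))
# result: [1, 5, 6]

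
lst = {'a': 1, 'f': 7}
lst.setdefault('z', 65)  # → 65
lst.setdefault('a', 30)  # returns 1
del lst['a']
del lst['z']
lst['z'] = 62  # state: {'f': 7, 'z': 62}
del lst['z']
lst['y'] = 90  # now {'f': 7, 'y': 90}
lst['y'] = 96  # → {'f': 7, 'y': 96}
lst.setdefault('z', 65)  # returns 65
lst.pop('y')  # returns 96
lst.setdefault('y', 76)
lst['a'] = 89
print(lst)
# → {'f': 7, 'z': 65, 'y': 76, 'a': 89}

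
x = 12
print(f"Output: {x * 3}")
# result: Output: 36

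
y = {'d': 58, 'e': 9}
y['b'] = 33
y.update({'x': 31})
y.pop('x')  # 31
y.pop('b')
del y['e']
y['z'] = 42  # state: {'d': 58, 'z': 42}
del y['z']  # {'d': 58}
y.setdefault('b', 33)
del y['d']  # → {'b': 33}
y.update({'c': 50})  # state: {'b': 33, 'c': 50}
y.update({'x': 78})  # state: {'b': 33, 'c': 50, 'x': 78}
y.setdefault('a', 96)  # 96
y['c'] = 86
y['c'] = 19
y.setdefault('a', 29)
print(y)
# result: {'b': 33, 'c': 19, 'x': 78, 'a': 96}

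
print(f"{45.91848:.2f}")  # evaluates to 45.92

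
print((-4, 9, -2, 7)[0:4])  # (-4, 9, -2, 7)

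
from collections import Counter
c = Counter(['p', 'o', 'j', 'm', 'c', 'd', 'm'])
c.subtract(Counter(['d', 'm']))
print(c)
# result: Counter({'p': 1, 'o': 1, 'j': 1, 'm': 1, 'c': 1, 'd': 0})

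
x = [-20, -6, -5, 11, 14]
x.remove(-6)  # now [-20, -5, 11, 14]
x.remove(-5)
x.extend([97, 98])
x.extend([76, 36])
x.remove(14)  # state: [-20, 11, 97, 98, 76, 36]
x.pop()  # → 36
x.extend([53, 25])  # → [-20, 11, 97, 98, 76, 53, 25]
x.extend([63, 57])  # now [-20, 11, 97, 98, 76, 53, 25, 63, 57]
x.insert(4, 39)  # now [-20, 11, 97, 98, 39, 76, 53, 25, 63, 57]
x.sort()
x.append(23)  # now [-20, 11, 25, 39, 53, 57, 63, 76, 97, 98, 23]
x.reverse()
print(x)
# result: [23, 98, 97, 76, 63, 57, 53, 39, 25, 11, -20]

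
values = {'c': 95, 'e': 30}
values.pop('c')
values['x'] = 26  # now {'e': 30, 'x': 26}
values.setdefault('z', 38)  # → 38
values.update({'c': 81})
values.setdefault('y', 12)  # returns 12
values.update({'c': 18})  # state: {'e': 30, 'x': 26, 'z': 38, 'c': 18, 'y': 12}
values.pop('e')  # 30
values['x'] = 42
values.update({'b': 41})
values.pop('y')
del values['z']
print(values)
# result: {'x': 42, 'c': 18, 'b': 41}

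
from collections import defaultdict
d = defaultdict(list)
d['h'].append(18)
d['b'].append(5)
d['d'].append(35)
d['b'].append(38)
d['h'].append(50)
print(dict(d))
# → {'h': [18, 50], 'b': [5, 38], 'd': [35]}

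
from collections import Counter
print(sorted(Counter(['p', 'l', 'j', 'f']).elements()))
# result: ['f', 'j', 'l', 'p']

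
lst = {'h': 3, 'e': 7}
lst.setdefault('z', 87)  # 87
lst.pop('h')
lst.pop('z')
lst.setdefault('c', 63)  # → 63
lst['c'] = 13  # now {'e': 7, 'c': 13}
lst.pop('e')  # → 7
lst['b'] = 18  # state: {'c': 13, 'b': 18}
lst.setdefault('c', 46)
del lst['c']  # {'b': 18}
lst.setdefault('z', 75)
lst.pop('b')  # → 18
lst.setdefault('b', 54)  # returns 54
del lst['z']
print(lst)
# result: {'b': 54}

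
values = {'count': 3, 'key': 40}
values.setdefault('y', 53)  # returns 53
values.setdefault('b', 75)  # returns 75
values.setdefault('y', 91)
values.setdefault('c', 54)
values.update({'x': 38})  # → {'count': 3, 'key': 40, 'y': 53, 'b': 75, 'c': 54, 'x': 38}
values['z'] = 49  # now {'count': 3, 'key': 40, 'y': 53, 'b': 75, 'c': 54, 'x': 38, 'z': 49}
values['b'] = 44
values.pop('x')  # 38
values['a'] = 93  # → {'count': 3, 'key': 40, 'y': 53, 'b': 44, 'c': 54, 'z': 49, 'a': 93}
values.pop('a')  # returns 93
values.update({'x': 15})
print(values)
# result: {'count': 3, 'key': 40, 'y': 53, 'b': 44, 'c': 54, 'z': 49, 'x': 15}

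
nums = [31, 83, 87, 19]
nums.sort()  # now [19, 31, 83, 87]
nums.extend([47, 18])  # [19, 31, 83, 87, 47, 18]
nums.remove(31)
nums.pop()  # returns 18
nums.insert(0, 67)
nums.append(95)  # [67, 19, 83, 87, 47, 95]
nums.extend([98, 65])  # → [67, 19, 83, 87, 47, 95, 98, 65]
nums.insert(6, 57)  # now [67, 19, 83, 87, 47, 95, 57, 98, 65]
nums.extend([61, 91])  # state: [67, 19, 83, 87, 47, 95, 57, 98, 65, 61, 91]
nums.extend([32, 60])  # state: [67, 19, 83, 87, 47, 95, 57, 98, 65, 61, 91, 32, 60]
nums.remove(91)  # [67, 19, 83, 87, 47, 95, 57, 98, 65, 61, 32, 60]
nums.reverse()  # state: [60, 32, 61, 65, 98, 57, 95, 47, 87, 83, 19, 67]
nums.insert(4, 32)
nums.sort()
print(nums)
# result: [19, 32, 32, 47, 57, 60, 61, 65, 67, 83, 87, 95, 98]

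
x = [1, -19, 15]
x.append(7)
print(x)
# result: [1, -19, 15, 7]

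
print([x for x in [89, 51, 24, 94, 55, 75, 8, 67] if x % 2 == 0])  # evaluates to [24, 94, 8]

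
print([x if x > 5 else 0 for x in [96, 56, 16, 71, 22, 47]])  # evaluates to [96, 56, 16, 71, 22, 47]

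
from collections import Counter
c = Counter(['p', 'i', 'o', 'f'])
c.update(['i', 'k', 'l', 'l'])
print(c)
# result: Counter({'i': 2, 'l': 2, 'p': 1, 'o': 1, 'f': 1, 'k': 1})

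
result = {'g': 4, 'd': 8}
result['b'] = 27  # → {'g': 4, 'd': 8, 'b': 27}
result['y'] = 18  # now {'g': 4, 'd': 8, 'b': 27, 'y': 18}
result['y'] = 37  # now {'g': 4, 'd': 8, 'b': 27, 'y': 37}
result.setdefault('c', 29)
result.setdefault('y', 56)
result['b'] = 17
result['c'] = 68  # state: {'g': 4, 'd': 8, 'b': 17, 'y': 37, 'c': 68}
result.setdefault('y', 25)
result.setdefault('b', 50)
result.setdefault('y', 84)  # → 37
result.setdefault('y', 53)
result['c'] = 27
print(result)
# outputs {'g': 4, 'd': 8, 'b': 17, 'y': 37, 'c': 27}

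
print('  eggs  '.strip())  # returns eggs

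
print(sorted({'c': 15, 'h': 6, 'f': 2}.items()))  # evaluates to [('c', 15), ('f', 2), ('h', 6)]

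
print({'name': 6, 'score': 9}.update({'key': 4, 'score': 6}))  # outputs None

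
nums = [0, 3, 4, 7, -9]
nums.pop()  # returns -9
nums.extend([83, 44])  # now [0, 3, 4, 7, 83, 44]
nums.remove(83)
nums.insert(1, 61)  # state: [0, 61, 3, 4, 7, 44]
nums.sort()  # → [0, 3, 4, 7, 44, 61]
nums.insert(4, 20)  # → [0, 3, 4, 7, 20, 44, 61]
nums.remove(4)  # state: [0, 3, 7, 20, 44, 61]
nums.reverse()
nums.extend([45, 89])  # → [61, 44, 20, 7, 3, 0, 45, 89]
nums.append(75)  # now [61, 44, 20, 7, 3, 0, 45, 89, 75]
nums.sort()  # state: [0, 3, 7, 20, 44, 45, 61, 75, 89]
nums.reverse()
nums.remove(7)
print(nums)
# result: [89, 75, 61, 45, 44, 20, 3, 0]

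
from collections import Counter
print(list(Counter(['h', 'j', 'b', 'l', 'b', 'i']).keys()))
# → ['h', 'j', 'b', 'l', 'i']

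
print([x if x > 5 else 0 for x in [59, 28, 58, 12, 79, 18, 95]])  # [59, 28, 58, 12, 79, 18, 95]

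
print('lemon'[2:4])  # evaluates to mo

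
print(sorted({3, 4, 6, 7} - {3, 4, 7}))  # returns [6]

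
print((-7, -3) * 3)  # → (-7, -3, -7, -3, -7, -3)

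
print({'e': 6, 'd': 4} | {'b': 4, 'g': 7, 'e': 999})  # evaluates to {'e': 999, 'd': 4, 'b': 4, 'g': 7}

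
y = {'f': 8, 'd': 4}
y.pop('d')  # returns 4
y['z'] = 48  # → {'f': 8, 'z': 48}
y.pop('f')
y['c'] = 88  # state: {'z': 48, 'c': 88}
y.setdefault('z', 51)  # 48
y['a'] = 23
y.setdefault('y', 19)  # 19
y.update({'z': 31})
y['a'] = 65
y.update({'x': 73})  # {'z': 31, 'c': 88, 'a': 65, 'y': 19, 'x': 73}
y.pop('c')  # 88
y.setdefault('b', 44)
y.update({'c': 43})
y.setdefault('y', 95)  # 19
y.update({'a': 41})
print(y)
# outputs {'z': 31, 'a': 41, 'y': 19, 'x': 73, 'b': 44, 'c': 43}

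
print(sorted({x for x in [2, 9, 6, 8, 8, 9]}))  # [2, 6, 8, 9]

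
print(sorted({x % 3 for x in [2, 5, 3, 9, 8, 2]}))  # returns [0, 2]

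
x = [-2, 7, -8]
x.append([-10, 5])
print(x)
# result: [-2, 7, -8, [-10, 5]]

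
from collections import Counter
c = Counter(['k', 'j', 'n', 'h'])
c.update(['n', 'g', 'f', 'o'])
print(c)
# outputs Counter({'n': 2, 'k': 1, 'j': 1, 'h': 1, 'g': 1, 'f': 1, 'o': 1})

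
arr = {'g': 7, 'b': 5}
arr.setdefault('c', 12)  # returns 12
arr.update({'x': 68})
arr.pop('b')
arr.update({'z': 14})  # {'g': 7, 'c': 12, 'x': 68, 'z': 14}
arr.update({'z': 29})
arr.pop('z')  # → 29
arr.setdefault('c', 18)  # 12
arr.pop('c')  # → 12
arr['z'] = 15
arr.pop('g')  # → 7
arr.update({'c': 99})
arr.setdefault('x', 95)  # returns 68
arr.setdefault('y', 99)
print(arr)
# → {'x': 68, 'z': 15, 'c': 99, 'y': 99}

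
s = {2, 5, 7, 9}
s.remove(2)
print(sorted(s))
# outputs [5, 7, 9]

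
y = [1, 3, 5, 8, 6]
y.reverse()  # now [6, 8, 5, 3, 1]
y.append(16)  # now [6, 8, 5, 3, 1, 16]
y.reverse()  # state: [16, 1, 3, 5, 8, 6]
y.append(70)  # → [16, 1, 3, 5, 8, 6, 70]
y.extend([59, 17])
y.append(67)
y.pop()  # 67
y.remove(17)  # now [16, 1, 3, 5, 8, 6, 70, 59]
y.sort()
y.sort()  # [1, 3, 5, 6, 8, 16, 59, 70]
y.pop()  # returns 70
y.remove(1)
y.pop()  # 59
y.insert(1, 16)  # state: [3, 16, 5, 6, 8, 16]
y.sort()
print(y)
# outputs [3, 5, 6, 8, 16, 16]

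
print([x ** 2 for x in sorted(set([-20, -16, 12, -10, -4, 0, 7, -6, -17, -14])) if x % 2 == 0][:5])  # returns [400, 256, 196, 100, 36]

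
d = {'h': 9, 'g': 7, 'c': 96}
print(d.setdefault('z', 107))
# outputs 107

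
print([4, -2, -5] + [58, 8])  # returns [4, -2, -5, 58, 8]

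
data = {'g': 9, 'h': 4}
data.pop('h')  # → 4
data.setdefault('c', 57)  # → 57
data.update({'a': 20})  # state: {'g': 9, 'c': 57, 'a': 20}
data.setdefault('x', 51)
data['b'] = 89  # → {'g': 9, 'c': 57, 'a': 20, 'x': 51, 'b': 89}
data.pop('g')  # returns 9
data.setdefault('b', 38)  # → 89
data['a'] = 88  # {'c': 57, 'a': 88, 'x': 51, 'b': 89}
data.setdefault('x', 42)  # 51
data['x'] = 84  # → {'c': 57, 'a': 88, 'x': 84, 'b': 89}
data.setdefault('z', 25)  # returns 25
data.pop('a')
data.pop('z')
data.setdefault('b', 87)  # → 89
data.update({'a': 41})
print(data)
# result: {'c': 57, 'x': 84, 'b': 89, 'a': 41}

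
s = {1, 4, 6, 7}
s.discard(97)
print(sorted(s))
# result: [1, 4, 6, 7]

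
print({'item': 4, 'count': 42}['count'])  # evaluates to 42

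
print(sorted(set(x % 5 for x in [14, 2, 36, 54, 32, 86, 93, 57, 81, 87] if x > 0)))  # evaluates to [1, 2, 3, 4]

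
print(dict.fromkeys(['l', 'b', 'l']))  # {'l': None, 'b': None}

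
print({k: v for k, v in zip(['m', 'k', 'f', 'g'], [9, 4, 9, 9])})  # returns {'m': 9, 'k': 4, 'f': 9, 'g': 9}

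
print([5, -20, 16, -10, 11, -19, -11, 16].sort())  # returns None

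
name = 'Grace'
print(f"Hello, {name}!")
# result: Hello, Grace!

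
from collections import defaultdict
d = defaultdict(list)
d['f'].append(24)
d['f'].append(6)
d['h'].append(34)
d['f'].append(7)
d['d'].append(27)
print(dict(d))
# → {'f': [24, 6, 7], 'h': [34], 'd': [27]}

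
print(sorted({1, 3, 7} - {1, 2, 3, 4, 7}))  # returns []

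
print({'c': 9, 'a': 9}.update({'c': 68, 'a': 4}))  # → None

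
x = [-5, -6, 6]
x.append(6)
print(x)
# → [-5, -6, 6, 6]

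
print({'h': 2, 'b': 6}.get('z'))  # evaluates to None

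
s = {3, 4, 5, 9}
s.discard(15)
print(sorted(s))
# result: [3, 4, 5, 9]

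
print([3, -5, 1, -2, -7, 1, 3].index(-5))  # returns 1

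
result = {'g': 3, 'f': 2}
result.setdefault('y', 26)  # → 26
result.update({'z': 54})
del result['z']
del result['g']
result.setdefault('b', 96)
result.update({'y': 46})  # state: {'f': 2, 'y': 46, 'b': 96}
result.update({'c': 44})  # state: {'f': 2, 'y': 46, 'b': 96, 'c': 44}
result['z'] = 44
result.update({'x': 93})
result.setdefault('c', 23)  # 44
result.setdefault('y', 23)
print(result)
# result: {'f': 2, 'y': 46, 'b': 96, 'c': 44, 'z': 44, 'x': 93}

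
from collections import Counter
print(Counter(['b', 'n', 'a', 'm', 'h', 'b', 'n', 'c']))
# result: Counter({'b': 2, 'n': 2, 'a': 1, 'm': 1, 'h': 1, 'c': 1})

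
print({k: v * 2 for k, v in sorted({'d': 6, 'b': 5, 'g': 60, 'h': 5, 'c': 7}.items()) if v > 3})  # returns {'b': 10, 'c': 14, 'd': 12, 'g': 120, 'h': 10}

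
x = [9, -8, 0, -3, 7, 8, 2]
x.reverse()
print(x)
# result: [2, 8, 7, -3, 0, -8, 9]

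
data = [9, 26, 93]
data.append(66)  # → [9, 26, 93, 66]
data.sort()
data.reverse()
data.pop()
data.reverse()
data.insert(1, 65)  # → [26, 65, 66, 93]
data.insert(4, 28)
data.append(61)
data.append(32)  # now [26, 65, 66, 93, 28, 61, 32]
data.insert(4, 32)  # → [26, 65, 66, 93, 32, 28, 61, 32]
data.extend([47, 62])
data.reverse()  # [62, 47, 32, 61, 28, 32, 93, 66, 65, 26]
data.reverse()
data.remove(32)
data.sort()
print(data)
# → [26, 28, 32, 47, 61, 62, 65, 66, 93]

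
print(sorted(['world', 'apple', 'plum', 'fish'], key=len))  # ['plum', 'fish', 'world', 'apple']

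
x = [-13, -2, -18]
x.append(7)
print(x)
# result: [-13, -2, -18, 7]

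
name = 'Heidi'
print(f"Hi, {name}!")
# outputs Hi, Heidi!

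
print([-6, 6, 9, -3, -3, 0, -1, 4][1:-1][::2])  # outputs [6, -3, 0]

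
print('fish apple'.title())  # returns Fish Apple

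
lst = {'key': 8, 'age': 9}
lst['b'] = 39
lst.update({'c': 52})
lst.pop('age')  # 9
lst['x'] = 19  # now {'key': 8, 'b': 39, 'c': 52, 'x': 19}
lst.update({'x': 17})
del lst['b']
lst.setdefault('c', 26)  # 52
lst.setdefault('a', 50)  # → 50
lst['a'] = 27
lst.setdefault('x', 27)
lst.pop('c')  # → 52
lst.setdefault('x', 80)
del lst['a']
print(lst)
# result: {'key': 8, 'x': 17}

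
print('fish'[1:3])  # is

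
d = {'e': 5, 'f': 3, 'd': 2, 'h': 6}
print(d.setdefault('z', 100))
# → 100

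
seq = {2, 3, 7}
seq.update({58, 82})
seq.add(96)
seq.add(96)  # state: {2, 3, 7, 58, 82, 96}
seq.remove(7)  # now {2, 3, 58, 82, 96}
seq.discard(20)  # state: {2, 3, 58, 82, 96}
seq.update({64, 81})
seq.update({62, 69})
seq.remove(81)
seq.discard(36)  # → {2, 3, 58, 62, 64, 69, 82, 96}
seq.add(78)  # {2, 3, 58, 62, 64, 69, 78, 82, 96}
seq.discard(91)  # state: {2, 3, 58, 62, 64, 69, 78, 82, 96}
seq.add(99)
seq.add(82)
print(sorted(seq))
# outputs [2, 3, 58, 62, 64, 69, 78, 82, 96, 99]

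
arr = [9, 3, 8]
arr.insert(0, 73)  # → [73, 9, 3, 8]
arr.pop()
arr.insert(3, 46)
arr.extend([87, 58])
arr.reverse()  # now [58, 87, 46, 3, 9, 73]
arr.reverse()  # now [73, 9, 3, 46, 87, 58]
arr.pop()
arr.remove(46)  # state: [73, 9, 3, 87]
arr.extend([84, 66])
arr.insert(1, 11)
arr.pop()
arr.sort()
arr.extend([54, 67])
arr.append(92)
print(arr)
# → [3, 9, 11, 73, 84, 87, 54, 67, 92]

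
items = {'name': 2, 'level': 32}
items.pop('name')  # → 2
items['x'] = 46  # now {'level': 32, 'x': 46}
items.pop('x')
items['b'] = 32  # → {'level': 32, 'b': 32}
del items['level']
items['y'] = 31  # {'b': 32, 'y': 31}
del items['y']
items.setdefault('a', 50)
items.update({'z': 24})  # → {'b': 32, 'a': 50, 'z': 24}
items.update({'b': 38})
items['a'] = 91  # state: {'b': 38, 'a': 91, 'z': 24}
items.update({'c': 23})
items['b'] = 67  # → {'b': 67, 'a': 91, 'z': 24, 'c': 23}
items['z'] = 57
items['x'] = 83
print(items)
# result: {'b': 67, 'a': 91, 'z': 57, 'c': 23, 'x': 83}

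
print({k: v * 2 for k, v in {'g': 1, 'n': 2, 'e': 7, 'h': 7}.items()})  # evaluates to {'g': 2, 'n': 4, 'e': 14, 'h': 14}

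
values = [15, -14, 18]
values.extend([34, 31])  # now [15, -14, 18, 34, 31]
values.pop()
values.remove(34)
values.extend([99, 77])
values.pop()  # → 77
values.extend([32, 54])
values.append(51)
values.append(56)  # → [15, -14, 18, 99, 32, 54, 51, 56]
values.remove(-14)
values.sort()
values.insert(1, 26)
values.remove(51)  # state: [15, 26, 18, 32, 54, 56, 99]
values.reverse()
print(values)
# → [99, 56, 54, 32, 18, 26, 15]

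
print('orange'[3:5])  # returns ng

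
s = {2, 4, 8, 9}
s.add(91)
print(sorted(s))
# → [2, 4, 8, 9, 91]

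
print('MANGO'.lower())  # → mango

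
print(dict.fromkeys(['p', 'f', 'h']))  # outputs {'p': None, 'f': None, 'h': None}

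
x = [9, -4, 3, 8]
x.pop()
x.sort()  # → [-4, 3, 9]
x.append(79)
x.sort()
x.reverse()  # [79, 9, 3, -4]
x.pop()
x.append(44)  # [79, 9, 3, 44]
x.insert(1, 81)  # [79, 81, 9, 3, 44]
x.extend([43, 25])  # [79, 81, 9, 3, 44, 43, 25]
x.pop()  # 25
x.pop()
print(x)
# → [79, 81, 9, 3, 44]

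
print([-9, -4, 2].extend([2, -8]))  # None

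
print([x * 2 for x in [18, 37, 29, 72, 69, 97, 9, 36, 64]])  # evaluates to [36, 74, 58, 144, 138, 194, 18, 72, 128]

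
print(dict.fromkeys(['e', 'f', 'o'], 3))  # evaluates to {'e': 3, 'f': 3, 'o': 3}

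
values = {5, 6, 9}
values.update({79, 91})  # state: {5, 6, 9, 79, 91}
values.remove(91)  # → {5, 6, 9, 79}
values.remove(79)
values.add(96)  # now {5, 6, 9, 96}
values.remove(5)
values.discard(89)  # {6, 9, 96}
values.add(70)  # {6, 9, 70, 96}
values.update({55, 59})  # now {6, 9, 55, 59, 70, 96}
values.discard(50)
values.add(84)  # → {6, 9, 55, 59, 70, 84, 96}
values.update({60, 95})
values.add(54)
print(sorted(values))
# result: [6, 9, 54, 55, 59, 60, 70, 84, 95, 96]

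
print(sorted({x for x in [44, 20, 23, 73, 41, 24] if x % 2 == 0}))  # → [20, 24, 44]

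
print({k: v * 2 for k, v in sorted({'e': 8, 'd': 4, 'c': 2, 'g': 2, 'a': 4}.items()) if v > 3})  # {'a': 8, 'd': 8, 'e': 16}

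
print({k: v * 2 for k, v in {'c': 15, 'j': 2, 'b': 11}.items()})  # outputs {'c': 30, 'j': 4, 'b': 22}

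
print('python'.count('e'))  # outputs 0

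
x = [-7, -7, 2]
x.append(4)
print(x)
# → [-7, -7, 2, 4]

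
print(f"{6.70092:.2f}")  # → 6.70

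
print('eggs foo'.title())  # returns Eggs Foo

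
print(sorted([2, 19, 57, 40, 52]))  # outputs [2, 19, 40, 52, 57]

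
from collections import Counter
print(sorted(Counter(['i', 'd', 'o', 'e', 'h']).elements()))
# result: ['d', 'e', 'h', 'i', 'o']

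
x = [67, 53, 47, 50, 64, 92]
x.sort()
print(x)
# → [47, 50, 53, 64, 67, 92]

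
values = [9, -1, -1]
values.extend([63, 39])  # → [9, -1, -1, 63, 39]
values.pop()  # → 39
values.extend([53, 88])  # [9, -1, -1, 63, 53, 88]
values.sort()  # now [-1, -1, 9, 53, 63, 88]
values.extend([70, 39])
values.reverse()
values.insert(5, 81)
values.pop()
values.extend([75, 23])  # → [39, 70, 88, 63, 53, 81, 9, -1, 75, 23]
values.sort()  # [-1, 9, 23, 39, 53, 63, 70, 75, 81, 88]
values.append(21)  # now [-1, 9, 23, 39, 53, 63, 70, 75, 81, 88, 21]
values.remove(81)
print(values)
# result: [-1, 9, 23, 39, 53, 63, 70, 75, 88, 21]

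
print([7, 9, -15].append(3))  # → None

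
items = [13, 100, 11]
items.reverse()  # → [11, 100, 13]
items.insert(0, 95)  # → [95, 11, 100, 13]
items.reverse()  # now [13, 100, 11, 95]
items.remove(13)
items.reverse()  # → [95, 11, 100]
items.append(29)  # [95, 11, 100, 29]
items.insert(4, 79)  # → [95, 11, 100, 29, 79]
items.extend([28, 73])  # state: [95, 11, 100, 29, 79, 28, 73]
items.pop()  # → 73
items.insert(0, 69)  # [69, 95, 11, 100, 29, 79, 28]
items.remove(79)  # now [69, 95, 11, 100, 29, 28]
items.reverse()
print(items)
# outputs [28, 29, 100, 11, 95, 69]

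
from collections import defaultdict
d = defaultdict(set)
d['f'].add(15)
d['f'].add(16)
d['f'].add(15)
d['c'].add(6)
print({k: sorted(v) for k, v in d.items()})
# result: {'f': [15, 16], 'c': [6]}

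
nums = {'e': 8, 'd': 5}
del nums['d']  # {'e': 8}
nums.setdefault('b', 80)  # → 80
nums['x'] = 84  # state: {'e': 8, 'b': 80, 'x': 84}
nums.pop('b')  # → 80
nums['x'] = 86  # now {'e': 8, 'x': 86}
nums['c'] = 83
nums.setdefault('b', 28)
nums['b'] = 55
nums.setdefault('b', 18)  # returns 55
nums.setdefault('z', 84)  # 84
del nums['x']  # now {'e': 8, 'c': 83, 'b': 55, 'z': 84}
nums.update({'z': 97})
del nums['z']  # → {'e': 8, 'c': 83, 'b': 55}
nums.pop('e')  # 8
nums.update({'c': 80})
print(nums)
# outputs {'c': 80, 'b': 55}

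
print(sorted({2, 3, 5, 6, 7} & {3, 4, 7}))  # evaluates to [3, 7]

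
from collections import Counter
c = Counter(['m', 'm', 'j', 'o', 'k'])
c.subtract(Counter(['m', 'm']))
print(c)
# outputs Counter({'j': 1, 'o': 1, 'k': 1, 'm': 0})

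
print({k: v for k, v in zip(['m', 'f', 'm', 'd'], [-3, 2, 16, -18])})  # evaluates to {'m': 16, 'f': 2, 'd': -18}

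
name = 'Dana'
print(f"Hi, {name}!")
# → Hi, Dana!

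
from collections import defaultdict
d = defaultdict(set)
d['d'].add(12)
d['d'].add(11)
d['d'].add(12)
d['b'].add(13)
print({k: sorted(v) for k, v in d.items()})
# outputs {'d': [11, 12], 'b': [13]}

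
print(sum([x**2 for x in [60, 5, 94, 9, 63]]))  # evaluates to 16511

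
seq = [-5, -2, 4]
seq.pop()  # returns 4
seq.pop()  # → -2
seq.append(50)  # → [-5, 50]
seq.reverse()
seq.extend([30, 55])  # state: [50, -5, 30, 55]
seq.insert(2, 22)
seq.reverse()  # [55, 30, 22, -5, 50]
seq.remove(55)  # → [30, 22, -5, 50]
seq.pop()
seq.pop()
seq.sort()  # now [22, 30]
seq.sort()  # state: [22, 30]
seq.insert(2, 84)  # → [22, 30, 84]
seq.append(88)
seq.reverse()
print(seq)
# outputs [88, 84, 30, 22]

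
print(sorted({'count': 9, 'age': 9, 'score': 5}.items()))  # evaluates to [('age', 9), ('count', 9), ('score', 5)]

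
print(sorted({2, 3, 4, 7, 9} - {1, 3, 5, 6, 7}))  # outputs [2, 4, 9]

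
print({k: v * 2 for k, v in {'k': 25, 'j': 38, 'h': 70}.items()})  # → {'k': 50, 'j': 76, 'h': 140}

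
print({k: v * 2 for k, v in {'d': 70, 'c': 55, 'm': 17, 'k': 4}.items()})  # {'d': 140, 'c': 110, 'm': 34, 'k': 8}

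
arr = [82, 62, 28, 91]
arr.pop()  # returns 91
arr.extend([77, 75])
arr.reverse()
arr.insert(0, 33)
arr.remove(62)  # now [33, 75, 77, 28, 82]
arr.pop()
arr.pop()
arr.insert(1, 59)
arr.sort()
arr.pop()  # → 77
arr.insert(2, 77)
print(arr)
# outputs [33, 59, 77, 75]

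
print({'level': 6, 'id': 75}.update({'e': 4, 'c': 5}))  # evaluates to None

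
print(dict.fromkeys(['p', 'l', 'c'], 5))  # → {'p': 5, 'l': 5, 'c': 5}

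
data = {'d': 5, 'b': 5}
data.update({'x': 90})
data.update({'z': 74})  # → {'d': 5, 'b': 5, 'x': 90, 'z': 74}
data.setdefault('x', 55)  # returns 90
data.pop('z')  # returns 74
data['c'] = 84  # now {'d': 5, 'b': 5, 'x': 90, 'c': 84}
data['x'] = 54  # {'d': 5, 'b': 5, 'x': 54, 'c': 84}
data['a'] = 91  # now {'d': 5, 'b': 5, 'x': 54, 'c': 84, 'a': 91}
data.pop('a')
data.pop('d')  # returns 5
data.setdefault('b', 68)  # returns 5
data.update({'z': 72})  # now {'b': 5, 'x': 54, 'c': 84, 'z': 72}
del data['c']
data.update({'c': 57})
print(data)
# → {'b': 5, 'x': 54, 'z': 72, 'c': 57}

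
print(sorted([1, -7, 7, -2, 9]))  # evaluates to [-7, -2, 1, 7, 9]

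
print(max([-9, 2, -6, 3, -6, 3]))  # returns 3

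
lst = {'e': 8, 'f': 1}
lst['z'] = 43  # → {'e': 8, 'f': 1, 'z': 43}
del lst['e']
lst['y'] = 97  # {'f': 1, 'z': 43, 'y': 97}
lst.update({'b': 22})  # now {'f': 1, 'z': 43, 'y': 97, 'b': 22}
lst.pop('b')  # 22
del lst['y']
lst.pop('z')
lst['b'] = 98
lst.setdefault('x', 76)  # 76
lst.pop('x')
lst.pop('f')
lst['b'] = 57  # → {'b': 57}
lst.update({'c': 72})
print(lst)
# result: {'b': 57, 'c': 72}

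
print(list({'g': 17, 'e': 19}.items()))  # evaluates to [('g', 17), ('e', 19)]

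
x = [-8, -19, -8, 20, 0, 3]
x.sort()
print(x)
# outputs [-19, -8, -8, 0, 3, 20]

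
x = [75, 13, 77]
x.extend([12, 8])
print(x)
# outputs [75, 13, 77, 12, 8]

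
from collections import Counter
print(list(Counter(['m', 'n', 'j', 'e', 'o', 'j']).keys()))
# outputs ['m', 'n', 'j', 'e', 'o']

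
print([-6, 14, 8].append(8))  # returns None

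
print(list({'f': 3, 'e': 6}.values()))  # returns [3, 6]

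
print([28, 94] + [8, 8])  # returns [28, 94, 8, 8]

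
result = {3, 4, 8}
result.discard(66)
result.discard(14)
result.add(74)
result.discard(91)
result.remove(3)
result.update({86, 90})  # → {4, 8, 74, 86, 90}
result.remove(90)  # {4, 8, 74, 86}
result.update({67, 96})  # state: {4, 8, 67, 74, 86, 96}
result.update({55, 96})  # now {4, 8, 55, 67, 74, 86, 96}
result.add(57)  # {4, 8, 55, 57, 67, 74, 86, 96}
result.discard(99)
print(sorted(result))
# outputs [4, 8, 55, 57, 67, 74, 86, 96]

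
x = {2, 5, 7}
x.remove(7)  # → {2, 5}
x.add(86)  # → {2, 5, 86}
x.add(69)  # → {2, 5, 69, 86}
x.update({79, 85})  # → {2, 5, 69, 79, 85, 86}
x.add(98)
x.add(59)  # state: {2, 5, 59, 69, 79, 85, 86, 98}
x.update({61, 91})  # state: {2, 5, 59, 61, 69, 79, 85, 86, 91, 98}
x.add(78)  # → {2, 5, 59, 61, 69, 78, 79, 85, 86, 91, 98}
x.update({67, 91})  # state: {2, 5, 59, 61, 67, 69, 78, 79, 85, 86, 91, 98}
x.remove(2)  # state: {5, 59, 61, 67, 69, 78, 79, 85, 86, 91, 98}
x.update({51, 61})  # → {5, 51, 59, 61, 67, 69, 78, 79, 85, 86, 91, 98}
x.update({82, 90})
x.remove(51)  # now {5, 59, 61, 67, 69, 78, 79, 82, 85, 86, 90, 91, 98}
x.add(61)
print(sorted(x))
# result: [5, 59, 61, 67, 69, 78, 79, 82, 85, 86, 90, 91, 98]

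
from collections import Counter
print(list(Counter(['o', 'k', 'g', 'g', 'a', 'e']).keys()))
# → ['o', 'k', 'g', 'a', 'e']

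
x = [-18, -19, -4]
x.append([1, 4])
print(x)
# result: [-18, -19, -4, [1, 4]]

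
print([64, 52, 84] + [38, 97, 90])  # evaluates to [64, 52, 84, 38, 97, 90]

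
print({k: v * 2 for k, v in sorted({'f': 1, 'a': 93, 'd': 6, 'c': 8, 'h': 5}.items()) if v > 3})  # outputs {'a': 186, 'c': 16, 'd': 12, 'h': 10}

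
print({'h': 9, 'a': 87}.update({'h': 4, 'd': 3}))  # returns None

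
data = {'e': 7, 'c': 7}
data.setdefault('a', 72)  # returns 72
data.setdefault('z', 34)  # 34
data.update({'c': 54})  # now {'e': 7, 'c': 54, 'a': 72, 'z': 34}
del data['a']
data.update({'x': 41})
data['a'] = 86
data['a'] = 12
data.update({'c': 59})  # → {'e': 7, 'c': 59, 'z': 34, 'x': 41, 'a': 12}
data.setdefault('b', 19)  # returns 19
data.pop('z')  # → 34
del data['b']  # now {'e': 7, 'c': 59, 'x': 41, 'a': 12}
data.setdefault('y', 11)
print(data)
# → {'e': 7, 'c': 59, 'x': 41, 'a': 12, 'y': 11}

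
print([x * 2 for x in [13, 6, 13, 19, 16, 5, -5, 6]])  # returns [26, 12, 26, 38, 32, 10, -10, 12]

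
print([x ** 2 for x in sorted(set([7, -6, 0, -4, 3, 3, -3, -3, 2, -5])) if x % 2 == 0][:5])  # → [36, 16, 0, 4]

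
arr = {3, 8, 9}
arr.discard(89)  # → {3, 8, 9}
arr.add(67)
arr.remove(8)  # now {3, 9, 67}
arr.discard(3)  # {9, 67}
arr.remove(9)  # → {67}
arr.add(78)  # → {67, 78}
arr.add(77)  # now {67, 77, 78}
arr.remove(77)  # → {67, 78}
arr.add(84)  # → {67, 78, 84}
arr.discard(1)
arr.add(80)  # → {67, 78, 80, 84}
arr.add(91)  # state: {67, 78, 80, 84, 91}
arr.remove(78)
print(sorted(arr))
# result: [67, 80, 84, 91]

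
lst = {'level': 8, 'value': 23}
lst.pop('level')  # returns 8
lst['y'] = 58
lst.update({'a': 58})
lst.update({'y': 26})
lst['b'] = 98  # {'value': 23, 'y': 26, 'a': 58, 'b': 98}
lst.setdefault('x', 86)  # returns 86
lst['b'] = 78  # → {'value': 23, 'y': 26, 'a': 58, 'b': 78, 'x': 86}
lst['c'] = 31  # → {'value': 23, 'y': 26, 'a': 58, 'b': 78, 'x': 86, 'c': 31}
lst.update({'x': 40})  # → {'value': 23, 'y': 26, 'a': 58, 'b': 78, 'x': 40, 'c': 31}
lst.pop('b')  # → 78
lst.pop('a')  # 58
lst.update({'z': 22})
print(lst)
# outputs {'value': 23, 'y': 26, 'x': 40, 'c': 31, 'z': 22}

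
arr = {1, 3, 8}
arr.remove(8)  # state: {1, 3}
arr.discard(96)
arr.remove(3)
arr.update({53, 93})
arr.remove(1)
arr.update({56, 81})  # {53, 56, 81, 93}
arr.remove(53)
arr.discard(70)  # {56, 81, 93}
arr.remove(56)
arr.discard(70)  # {81, 93}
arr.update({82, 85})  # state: {81, 82, 85, 93}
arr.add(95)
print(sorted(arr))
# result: [81, 82, 85, 93, 95]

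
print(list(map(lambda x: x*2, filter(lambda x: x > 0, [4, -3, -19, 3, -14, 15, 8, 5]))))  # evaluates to [8, 6, 30, 16, 10]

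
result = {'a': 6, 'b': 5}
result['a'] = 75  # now {'a': 75, 'b': 5}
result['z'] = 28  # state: {'a': 75, 'b': 5, 'z': 28}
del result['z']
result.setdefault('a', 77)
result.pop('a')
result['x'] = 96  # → {'b': 5, 'x': 96}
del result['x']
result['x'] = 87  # {'b': 5, 'x': 87}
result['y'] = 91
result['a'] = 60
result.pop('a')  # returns 60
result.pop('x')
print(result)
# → {'b': 5, 'y': 91}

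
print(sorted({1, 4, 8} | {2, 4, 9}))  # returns [1, 2, 4, 8, 9]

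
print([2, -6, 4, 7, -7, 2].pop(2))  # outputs 4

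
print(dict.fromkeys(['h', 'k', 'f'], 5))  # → {'h': 5, 'k': 5, 'f': 5}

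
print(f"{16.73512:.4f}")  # 16.7351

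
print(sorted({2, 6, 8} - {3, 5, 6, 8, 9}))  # [2]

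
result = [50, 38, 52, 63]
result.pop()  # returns 63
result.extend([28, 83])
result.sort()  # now [28, 38, 50, 52, 83]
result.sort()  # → [28, 38, 50, 52, 83]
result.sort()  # [28, 38, 50, 52, 83]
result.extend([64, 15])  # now [28, 38, 50, 52, 83, 64, 15]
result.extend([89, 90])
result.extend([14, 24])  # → [28, 38, 50, 52, 83, 64, 15, 89, 90, 14, 24]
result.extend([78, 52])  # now [28, 38, 50, 52, 83, 64, 15, 89, 90, 14, 24, 78, 52]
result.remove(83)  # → [28, 38, 50, 52, 64, 15, 89, 90, 14, 24, 78, 52]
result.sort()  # [14, 15, 24, 28, 38, 50, 52, 52, 64, 78, 89, 90]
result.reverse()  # [90, 89, 78, 64, 52, 52, 50, 38, 28, 24, 15, 14]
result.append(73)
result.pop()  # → 73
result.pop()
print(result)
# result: [90, 89, 78, 64, 52, 52, 50, 38, 28, 24, 15]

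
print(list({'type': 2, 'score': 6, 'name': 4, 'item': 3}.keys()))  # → ['type', 'score', 'name', 'item']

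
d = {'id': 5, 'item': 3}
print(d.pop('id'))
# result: 5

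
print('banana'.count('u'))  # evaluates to 0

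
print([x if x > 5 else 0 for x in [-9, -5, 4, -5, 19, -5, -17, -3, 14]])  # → [0, 0, 0, 0, 19, 0, 0, 0, 14]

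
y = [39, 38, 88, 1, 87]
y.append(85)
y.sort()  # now [1, 38, 39, 85, 87, 88]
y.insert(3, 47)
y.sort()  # [1, 38, 39, 47, 85, 87, 88]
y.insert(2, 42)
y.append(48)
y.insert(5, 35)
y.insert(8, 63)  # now [1, 38, 42, 39, 47, 35, 85, 87, 63, 88, 48]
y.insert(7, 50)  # [1, 38, 42, 39, 47, 35, 85, 50, 87, 63, 88, 48]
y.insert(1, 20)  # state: [1, 20, 38, 42, 39, 47, 35, 85, 50, 87, 63, 88, 48]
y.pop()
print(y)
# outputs [1, 20, 38, 42, 39, 47, 35, 85, 50, 87, 63, 88]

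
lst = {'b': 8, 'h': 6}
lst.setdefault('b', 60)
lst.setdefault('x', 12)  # 12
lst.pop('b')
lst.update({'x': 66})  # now {'h': 6, 'x': 66}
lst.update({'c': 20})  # {'h': 6, 'x': 66, 'c': 20}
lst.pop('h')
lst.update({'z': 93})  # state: {'x': 66, 'c': 20, 'z': 93}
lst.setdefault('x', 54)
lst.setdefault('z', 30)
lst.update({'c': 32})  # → {'x': 66, 'c': 32, 'z': 93}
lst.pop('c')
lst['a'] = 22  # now {'x': 66, 'z': 93, 'a': 22}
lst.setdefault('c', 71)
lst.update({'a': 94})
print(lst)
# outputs {'x': 66, 'z': 93, 'a': 94, 'c': 71}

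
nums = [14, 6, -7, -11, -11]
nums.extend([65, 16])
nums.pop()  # 16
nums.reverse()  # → [65, -11, -11, -7, 6, 14]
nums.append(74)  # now [65, -11, -11, -7, 6, 14, 74]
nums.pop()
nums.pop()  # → 14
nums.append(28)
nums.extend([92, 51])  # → [65, -11, -11, -7, 6, 28, 92, 51]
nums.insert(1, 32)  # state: [65, 32, -11, -11, -7, 6, 28, 92, 51]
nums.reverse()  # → [51, 92, 28, 6, -7, -11, -11, 32, 65]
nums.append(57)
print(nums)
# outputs [51, 92, 28, 6, -7, -11, -11, 32, 65, 57]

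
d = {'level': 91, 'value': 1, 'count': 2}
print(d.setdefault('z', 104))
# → 104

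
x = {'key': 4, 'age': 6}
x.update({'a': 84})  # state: {'key': 4, 'age': 6, 'a': 84}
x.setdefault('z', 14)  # 14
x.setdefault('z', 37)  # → 14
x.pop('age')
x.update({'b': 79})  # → {'key': 4, 'a': 84, 'z': 14, 'b': 79}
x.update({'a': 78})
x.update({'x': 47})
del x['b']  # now {'key': 4, 'a': 78, 'z': 14, 'x': 47}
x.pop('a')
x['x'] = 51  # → {'key': 4, 'z': 14, 'x': 51}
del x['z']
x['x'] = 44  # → {'key': 4, 'x': 44}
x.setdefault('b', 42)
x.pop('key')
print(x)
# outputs {'x': 44, 'b': 42}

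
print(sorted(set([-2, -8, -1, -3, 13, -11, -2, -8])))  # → [-11, -8, -3, -2, -1, 13]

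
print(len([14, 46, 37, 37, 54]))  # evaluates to 5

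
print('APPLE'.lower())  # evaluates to apple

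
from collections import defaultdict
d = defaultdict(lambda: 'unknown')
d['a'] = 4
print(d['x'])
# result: unknown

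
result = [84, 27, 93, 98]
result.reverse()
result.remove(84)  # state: [98, 93, 27]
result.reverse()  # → [27, 93, 98]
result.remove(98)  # [27, 93]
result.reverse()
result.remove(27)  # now [93]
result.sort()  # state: [93]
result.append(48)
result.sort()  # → [48, 93]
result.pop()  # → 93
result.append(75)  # [48, 75]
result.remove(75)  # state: [48]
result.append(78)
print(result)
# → [48, 78]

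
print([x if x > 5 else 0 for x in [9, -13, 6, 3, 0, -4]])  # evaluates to [9, 0, 6, 0, 0, 0]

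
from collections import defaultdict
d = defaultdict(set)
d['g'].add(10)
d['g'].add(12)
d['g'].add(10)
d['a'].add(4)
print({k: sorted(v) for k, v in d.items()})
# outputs {'g': [10, 12], 'a': [4]}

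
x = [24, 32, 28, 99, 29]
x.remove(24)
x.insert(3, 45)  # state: [32, 28, 99, 45, 29]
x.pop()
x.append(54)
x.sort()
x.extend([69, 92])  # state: [28, 32, 45, 54, 99, 69, 92]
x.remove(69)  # [28, 32, 45, 54, 99, 92]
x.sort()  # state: [28, 32, 45, 54, 92, 99]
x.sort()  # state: [28, 32, 45, 54, 92, 99]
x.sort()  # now [28, 32, 45, 54, 92, 99]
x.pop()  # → 99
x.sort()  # [28, 32, 45, 54, 92]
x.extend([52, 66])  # [28, 32, 45, 54, 92, 52, 66]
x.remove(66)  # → [28, 32, 45, 54, 92, 52]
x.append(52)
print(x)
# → [28, 32, 45, 54, 92, 52, 52]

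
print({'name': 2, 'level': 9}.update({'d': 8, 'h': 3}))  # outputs None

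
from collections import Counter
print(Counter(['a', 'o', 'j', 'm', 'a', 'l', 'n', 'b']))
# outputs Counter({'a': 2, 'o': 1, 'j': 1, 'm': 1, 'l': 1, 'n': 1, 'b': 1})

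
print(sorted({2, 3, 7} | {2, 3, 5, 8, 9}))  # [2, 3, 5, 7, 8, 9]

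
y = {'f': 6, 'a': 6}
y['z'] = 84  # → {'f': 6, 'a': 6, 'z': 84}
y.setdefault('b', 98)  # 98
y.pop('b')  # 98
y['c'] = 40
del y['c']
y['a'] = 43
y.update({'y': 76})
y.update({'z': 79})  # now {'f': 6, 'a': 43, 'z': 79, 'y': 76}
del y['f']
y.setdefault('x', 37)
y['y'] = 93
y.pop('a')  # 43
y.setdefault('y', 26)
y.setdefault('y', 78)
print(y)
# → {'z': 79, 'y': 93, 'x': 37}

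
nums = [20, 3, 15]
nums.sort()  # [3, 15, 20]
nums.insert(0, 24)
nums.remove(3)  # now [24, 15, 20]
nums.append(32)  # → [24, 15, 20, 32]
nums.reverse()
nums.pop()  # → 24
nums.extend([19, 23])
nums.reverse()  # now [23, 19, 15, 20, 32]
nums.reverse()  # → [32, 20, 15, 19, 23]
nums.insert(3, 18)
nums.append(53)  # [32, 20, 15, 18, 19, 23, 53]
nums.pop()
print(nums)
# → [32, 20, 15, 18, 19, 23]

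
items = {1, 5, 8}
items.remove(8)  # {1, 5}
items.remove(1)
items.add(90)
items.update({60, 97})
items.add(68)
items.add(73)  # {5, 60, 68, 73, 90, 97}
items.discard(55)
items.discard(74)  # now {5, 60, 68, 73, 90, 97}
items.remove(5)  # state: {60, 68, 73, 90, 97}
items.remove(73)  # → {60, 68, 90, 97}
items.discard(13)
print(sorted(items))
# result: [60, 68, 90, 97]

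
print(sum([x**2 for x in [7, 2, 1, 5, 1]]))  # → 80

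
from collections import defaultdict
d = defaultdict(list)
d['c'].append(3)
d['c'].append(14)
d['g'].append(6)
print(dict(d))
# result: {'c': [3, 14], 'g': [6]}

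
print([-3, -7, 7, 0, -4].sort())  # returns None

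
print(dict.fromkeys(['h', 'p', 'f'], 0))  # {'h': 0, 'p': 0, 'f': 0}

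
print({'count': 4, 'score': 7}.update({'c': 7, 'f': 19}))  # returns None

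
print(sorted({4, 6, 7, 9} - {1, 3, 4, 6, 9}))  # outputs [7]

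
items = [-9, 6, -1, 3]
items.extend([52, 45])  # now [-9, 6, -1, 3, 52, 45]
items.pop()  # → 45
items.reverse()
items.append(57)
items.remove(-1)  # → [52, 3, 6, -9, 57]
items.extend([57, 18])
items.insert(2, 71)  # [52, 3, 71, 6, -9, 57, 57, 18]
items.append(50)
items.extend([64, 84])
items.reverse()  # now [84, 64, 50, 18, 57, 57, -9, 6, 71, 3, 52]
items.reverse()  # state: [52, 3, 71, 6, -9, 57, 57, 18, 50, 64, 84]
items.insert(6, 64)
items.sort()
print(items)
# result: [-9, 3, 6, 18, 50, 52, 57, 57, 64, 64, 71, 84]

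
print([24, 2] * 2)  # [24, 2, 24, 2]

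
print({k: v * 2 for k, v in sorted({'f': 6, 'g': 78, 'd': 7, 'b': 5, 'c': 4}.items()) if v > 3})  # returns {'b': 10, 'c': 8, 'd': 14, 'f': 12, 'g': 156}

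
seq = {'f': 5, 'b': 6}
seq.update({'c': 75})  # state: {'f': 5, 'b': 6, 'c': 75}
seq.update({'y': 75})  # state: {'f': 5, 'b': 6, 'c': 75, 'y': 75}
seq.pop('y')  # 75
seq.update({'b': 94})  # {'f': 5, 'b': 94, 'c': 75}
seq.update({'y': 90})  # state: {'f': 5, 'b': 94, 'c': 75, 'y': 90}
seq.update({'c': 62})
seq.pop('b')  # 94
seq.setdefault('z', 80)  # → 80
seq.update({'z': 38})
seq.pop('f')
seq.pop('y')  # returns 90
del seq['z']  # {'c': 62}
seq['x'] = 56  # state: {'c': 62, 'x': 56}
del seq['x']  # {'c': 62}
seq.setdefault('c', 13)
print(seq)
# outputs {'c': 62}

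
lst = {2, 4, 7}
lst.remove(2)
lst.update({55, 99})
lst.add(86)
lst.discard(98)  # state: {4, 7, 55, 86, 99}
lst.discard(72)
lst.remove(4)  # {7, 55, 86, 99}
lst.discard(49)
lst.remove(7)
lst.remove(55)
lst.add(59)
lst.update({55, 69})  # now {55, 59, 69, 86, 99}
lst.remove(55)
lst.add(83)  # {59, 69, 83, 86, 99}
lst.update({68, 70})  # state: {59, 68, 69, 70, 83, 86, 99}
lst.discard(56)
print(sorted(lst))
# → [59, 68, 69, 70, 83, 86, 99]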